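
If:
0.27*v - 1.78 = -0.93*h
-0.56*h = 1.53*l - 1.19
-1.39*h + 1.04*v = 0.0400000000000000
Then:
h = 1.37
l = 0.28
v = 1.87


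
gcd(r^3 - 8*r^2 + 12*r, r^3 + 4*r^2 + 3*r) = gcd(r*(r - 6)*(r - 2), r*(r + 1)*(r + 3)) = r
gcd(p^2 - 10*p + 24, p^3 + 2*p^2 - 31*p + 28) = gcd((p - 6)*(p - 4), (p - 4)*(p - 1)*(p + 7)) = p - 4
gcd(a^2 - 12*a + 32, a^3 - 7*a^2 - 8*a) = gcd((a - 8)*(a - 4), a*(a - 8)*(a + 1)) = a - 8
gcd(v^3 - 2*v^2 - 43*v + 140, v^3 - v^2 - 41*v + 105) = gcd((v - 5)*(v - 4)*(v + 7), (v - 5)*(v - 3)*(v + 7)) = v^2 + 2*v - 35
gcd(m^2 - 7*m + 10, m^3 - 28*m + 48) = m - 2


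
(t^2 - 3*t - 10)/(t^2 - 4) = (t - 5)/(t - 2)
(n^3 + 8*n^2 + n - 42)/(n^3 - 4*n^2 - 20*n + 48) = (n^2 + 10*n + 21)/(n^2 - 2*n - 24)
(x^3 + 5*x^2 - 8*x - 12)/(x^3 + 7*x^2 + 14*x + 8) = (x^2 + 4*x - 12)/(x^2 + 6*x + 8)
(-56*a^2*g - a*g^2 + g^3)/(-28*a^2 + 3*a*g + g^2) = g*(8*a - g)/(4*a - g)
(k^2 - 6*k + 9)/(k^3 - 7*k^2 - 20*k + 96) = (k - 3)/(k^2 - 4*k - 32)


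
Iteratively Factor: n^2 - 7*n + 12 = (n - 3)*(n - 4)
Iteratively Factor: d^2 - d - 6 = (d - 3)*(d + 2)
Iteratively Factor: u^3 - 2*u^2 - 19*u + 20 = (u - 5)*(u^2 + 3*u - 4) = (u - 5)*(u - 1)*(u + 4)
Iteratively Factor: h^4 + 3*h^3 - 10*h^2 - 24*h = (h + 4)*(h^3 - h^2 - 6*h) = (h - 3)*(h + 4)*(h^2 + 2*h) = (h - 3)*(h + 2)*(h + 4)*(h)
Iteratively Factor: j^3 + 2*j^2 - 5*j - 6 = (j - 2)*(j^2 + 4*j + 3) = (j - 2)*(j + 3)*(j + 1)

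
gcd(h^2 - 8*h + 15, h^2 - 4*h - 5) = h - 5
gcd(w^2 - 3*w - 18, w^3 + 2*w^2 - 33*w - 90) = w^2 - 3*w - 18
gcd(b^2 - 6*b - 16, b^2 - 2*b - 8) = b + 2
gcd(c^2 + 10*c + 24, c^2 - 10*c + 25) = 1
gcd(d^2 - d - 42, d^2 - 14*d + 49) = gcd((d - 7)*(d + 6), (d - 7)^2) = d - 7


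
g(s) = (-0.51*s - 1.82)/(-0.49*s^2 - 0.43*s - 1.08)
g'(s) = (-0.51*s - 1.82)*(0.98*s + 0.43)/(-0.49*s^2 - 0.43*s - 1.08)^2 - 0.51/(-0.49*s^2 - 0.43*s - 1.08) = (0.2499*s^2 + 0.2193*s - (0.51*s + 1.82)*(0.98*s + 0.43) + 0.5508)/(0.49*s^2 + 0.43*s + 1.08)^2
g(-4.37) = -0.05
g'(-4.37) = 0.04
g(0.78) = 1.29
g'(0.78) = -0.60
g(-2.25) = 0.26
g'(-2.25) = 0.37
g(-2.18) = 0.29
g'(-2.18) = 0.40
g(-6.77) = -0.08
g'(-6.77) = 0.00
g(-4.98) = -0.06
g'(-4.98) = 0.02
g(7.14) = 0.19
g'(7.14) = -0.03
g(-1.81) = 0.47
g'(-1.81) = 0.60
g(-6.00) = -0.08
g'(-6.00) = 0.01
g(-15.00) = -0.06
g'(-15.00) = -0.00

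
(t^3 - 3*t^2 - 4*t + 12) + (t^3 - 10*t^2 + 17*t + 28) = 2*t^3 - 13*t^2 + 13*t + 40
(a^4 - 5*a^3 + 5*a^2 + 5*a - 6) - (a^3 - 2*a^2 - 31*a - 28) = a^4 - 6*a^3 + 7*a^2 + 36*a + 22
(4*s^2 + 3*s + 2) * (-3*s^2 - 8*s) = -12*s^4 - 41*s^3 - 30*s^2 - 16*s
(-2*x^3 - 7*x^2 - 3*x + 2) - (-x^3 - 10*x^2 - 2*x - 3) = -x^3 + 3*x^2 - x + 5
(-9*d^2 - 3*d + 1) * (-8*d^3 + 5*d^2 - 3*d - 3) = 72*d^5 - 21*d^4 + 4*d^3 + 41*d^2 + 6*d - 3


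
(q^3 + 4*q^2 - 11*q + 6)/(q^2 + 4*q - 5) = (q^2 + 5*q - 6)/(q + 5)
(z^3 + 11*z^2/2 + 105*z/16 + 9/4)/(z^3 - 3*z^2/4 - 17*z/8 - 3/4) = (4*z^2 + 19*z + 12)/(2*(2*z^2 - 3*z - 2))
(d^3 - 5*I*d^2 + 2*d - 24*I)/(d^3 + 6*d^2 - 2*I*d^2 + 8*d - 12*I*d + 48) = (d - 3*I)/(d + 6)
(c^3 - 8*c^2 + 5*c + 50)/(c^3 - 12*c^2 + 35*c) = (c^2 - 3*c - 10)/(c*(c - 7))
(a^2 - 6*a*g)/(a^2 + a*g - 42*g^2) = a/(a + 7*g)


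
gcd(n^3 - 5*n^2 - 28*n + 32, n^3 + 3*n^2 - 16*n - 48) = n + 4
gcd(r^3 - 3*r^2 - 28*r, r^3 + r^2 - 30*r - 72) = r + 4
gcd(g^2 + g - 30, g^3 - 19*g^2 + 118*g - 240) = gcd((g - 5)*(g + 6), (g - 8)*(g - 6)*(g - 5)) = g - 5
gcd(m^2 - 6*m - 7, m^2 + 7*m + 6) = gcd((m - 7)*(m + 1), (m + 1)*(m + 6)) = m + 1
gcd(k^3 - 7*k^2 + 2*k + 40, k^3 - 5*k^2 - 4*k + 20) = k^2 - 3*k - 10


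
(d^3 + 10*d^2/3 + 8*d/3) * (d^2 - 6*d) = d^5 - 8*d^4/3 - 52*d^3/3 - 16*d^2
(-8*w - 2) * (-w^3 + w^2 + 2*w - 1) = 8*w^4 - 6*w^3 - 18*w^2 + 4*w + 2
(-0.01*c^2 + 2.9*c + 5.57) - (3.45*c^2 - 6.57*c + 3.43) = -3.46*c^2 + 9.47*c + 2.14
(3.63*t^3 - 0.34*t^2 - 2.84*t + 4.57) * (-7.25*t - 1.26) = -26.3175*t^4 - 2.1088*t^3 + 21.0184*t^2 - 29.5541*t - 5.7582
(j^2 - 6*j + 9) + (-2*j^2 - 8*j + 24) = -j^2 - 14*j + 33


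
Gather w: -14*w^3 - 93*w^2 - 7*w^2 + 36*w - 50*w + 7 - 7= -14*w^3 - 100*w^2 - 14*w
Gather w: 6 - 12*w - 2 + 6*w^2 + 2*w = 6*w^2 - 10*w + 4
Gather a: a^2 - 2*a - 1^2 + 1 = a^2 - 2*a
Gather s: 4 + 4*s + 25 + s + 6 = 5*s + 35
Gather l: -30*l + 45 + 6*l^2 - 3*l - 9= 6*l^2 - 33*l + 36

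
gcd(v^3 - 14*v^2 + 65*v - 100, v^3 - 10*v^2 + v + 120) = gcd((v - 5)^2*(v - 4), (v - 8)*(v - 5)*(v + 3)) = v - 5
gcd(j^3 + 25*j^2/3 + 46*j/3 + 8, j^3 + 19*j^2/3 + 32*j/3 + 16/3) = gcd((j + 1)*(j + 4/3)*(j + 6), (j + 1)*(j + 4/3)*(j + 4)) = j^2 + 7*j/3 + 4/3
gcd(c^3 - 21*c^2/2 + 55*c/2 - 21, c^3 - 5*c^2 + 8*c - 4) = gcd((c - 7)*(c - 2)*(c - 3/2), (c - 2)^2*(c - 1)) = c - 2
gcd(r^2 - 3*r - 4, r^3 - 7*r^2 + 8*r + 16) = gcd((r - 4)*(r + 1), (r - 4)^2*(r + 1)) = r^2 - 3*r - 4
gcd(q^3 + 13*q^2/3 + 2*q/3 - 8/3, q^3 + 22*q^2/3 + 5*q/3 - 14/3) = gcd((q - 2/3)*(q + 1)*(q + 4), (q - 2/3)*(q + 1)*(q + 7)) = q^2 + q/3 - 2/3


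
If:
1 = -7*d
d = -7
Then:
No Solution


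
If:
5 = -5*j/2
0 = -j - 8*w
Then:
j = -2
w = 1/4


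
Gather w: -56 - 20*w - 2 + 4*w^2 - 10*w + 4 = 4*w^2 - 30*w - 54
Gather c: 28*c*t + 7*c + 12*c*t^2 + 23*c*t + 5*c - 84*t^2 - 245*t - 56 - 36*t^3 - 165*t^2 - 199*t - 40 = c*(12*t^2 + 51*t + 12) - 36*t^3 - 249*t^2 - 444*t - 96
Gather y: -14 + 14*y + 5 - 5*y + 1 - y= 8*y - 8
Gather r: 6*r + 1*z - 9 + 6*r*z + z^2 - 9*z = r*(6*z + 6) + z^2 - 8*z - 9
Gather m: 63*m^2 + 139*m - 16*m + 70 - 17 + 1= 63*m^2 + 123*m + 54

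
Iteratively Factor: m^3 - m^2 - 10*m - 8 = (m + 2)*(m^2 - 3*m - 4) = (m - 4)*(m + 2)*(m + 1)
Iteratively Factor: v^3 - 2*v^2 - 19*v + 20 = (v - 5)*(v^2 + 3*v - 4) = (v - 5)*(v - 1)*(v + 4)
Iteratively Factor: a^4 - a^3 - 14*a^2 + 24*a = (a)*(a^3 - a^2 - 14*a + 24) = a*(a - 3)*(a^2 + 2*a - 8) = a*(a - 3)*(a - 2)*(a + 4)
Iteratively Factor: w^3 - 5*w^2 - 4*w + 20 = (w - 5)*(w^2 - 4) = (w - 5)*(w - 2)*(w + 2)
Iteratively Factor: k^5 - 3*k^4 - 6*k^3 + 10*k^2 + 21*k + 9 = (k + 1)*(k^4 - 4*k^3 - 2*k^2 + 12*k + 9) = (k + 1)^2*(k^3 - 5*k^2 + 3*k + 9) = (k + 1)^3*(k^2 - 6*k + 9) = (k - 3)*(k + 1)^3*(k - 3)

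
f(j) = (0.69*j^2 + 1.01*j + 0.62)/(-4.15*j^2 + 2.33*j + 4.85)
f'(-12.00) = 0.00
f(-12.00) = -0.14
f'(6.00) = 0.02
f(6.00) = -0.24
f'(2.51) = 0.29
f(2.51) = -0.49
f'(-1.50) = -0.02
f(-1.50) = -0.08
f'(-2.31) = 0.01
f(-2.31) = -0.09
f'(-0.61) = -0.45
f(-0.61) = 0.14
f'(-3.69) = 0.01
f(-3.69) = -0.10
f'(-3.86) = 0.01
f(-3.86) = -0.11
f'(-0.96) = -1.75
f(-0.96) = -0.24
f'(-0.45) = -0.08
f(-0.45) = 0.10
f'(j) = (1.38*j + 1.01)/(-4.15*j^2 + 2.33*j + 4.85) + (8.3*j - 2.33)*(0.69*j^2 + 1.01*j + 0.62)/(-4.15*j^2 + 2.33*j + 4.85)^2 = (5.7992*j^2 + 11.839*j + 3.4539)/(17.2225*j^4 - 19.339*j^3 - 34.8261*j^2 + 22.601*j + 23.5225)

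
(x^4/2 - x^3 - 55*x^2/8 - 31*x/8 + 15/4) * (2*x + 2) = x^5 - x^4 - 63*x^3/4 - 43*x^2/2 - x/4 + 15/2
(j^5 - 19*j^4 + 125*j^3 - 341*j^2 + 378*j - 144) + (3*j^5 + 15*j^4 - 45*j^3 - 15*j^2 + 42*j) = 4*j^5 - 4*j^4 + 80*j^3 - 356*j^2 + 420*j - 144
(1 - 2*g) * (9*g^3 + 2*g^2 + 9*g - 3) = -18*g^4 + 5*g^3 - 16*g^2 + 15*g - 3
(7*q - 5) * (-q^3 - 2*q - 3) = -7*q^4 + 5*q^3 - 14*q^2 - 11*q + 15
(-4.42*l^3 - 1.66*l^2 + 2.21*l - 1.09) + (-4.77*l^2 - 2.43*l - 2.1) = -4.42*l^3 - 6.43*l^2 - 0.22*l - 3.19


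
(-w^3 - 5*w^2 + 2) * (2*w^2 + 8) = -2*w^5 - 10*w^4 - 8*w^3 - 36*w^2 + 16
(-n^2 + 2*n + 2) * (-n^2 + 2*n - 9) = n^4 - 4*n^3 + 11*n^2 - 14*n - 18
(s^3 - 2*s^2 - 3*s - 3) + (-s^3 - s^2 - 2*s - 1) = -3*s^2 - 5*s - 4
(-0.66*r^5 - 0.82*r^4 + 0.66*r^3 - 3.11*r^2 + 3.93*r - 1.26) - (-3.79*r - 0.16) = -0.66*r^5 - 0.82*r^4 + 0.66*r^3 - 3.11*r^2 + 7.72*r - 1.1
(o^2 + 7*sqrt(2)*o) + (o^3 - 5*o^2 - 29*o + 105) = o^3 - 4*o^2 - 29*o + 7*sqrt(2)*o + 105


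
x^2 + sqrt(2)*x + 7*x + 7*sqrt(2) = (x + 7)*(x + sqrt(2))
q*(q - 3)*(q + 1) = q^3 - 2*q^2 - 3*q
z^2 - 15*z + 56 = (z - 8)*(z - 7)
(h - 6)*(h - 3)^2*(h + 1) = h^4 - 11*h^3 + 33*h^2 - 9*h - 54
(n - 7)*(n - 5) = n^2 - 12*n + 35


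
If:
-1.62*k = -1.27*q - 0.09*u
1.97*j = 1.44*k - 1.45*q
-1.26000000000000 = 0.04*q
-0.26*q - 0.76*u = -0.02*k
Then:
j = 5.55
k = -24.13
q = -31.50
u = 10.14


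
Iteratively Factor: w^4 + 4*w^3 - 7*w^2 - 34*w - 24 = (w + 4)*(w^3 - 7*w - 6) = (w + 2)*(w + 4)*(w^2 - 2*w - 3) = (w - 3)*(w + 2)*(w + 4)*(w + 1)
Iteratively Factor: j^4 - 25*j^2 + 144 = (j + 3)*(j^3 - 3*j^2 - 16*j + 48) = (j - 3)*(j + 3)*(j^2 - 16) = (j - 3)*(j + 3)*(j + 4)*(j - 4)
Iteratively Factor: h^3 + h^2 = (h)*(h^2 + h) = h^2*(h + 1)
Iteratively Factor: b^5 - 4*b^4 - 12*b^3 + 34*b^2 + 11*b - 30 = (b - 1)*(b^4 - 3*b^3 - 15*b^2 + 19*b + 30) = (b - 1)*(b + 3)*(b^3 - 6*b^2 + 3*b + 10) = (b - 2)*(b - 1)*(b + 3)*(b^2 - 4*b - 5) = (b - 2)*(b - 1)*(b + 1)*(b + 3)*(b - 5)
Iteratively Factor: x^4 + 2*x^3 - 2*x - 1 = (x + 1)*(x^3 + x^2 - x - 1) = (x - 1)*(x + 1)*(x^2 + 2*x + 1) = (x - 1)*(x + 1)^2*(x + 1)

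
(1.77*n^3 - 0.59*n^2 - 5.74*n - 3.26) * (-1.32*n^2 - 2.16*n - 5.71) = -2.3364*n^5 - 3.0444*n^4 - 1.2555*n^3 + 20.0705*n^2 + 39.817*n + 18.6146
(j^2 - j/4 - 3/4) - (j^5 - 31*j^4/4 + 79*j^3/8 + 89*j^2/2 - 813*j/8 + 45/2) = -j^5 + 31*j^4/4 - 79*j^3/8 - 87*j^2/2 + 811*j/8 - 93/4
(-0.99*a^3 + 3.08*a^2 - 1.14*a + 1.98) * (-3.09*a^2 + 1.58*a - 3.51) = 3.0591*a^5 - 11.0814*a^4 + 11.8639*a^3 - 18.7302*a^2 + 7.1298*a - 6.9498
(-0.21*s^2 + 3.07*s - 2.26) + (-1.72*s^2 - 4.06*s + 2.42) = -1.93*s^2 - 0.99*s + 0.16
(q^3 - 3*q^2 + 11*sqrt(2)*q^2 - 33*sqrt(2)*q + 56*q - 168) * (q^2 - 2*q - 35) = q^5 - 5*q^4 + 11*sqrt(2)*q^4 - 55*sqrt(2)*q^3 + 27*q^3 - 319*sqrt(2)*q^2 - 175*q^2 - 1624*q + 1155*sqrt(2)*q + 5880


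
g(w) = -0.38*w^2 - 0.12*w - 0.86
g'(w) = -0.76*w - 0.12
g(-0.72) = -0.97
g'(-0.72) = 0.43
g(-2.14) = -2.34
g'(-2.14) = 1.51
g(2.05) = -2.70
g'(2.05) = -1.68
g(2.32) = -3.18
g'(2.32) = -1.88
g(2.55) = -3.64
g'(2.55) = -2.06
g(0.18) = -0.89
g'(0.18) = -0.26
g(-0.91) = -1.07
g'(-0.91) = 0.57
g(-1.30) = -1.35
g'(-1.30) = 0.87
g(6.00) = -15.26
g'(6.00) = -4.68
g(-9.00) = -30.56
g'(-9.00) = 6.72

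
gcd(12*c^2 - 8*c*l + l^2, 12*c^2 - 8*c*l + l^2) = 12*c^2 - 8*c*l + l^2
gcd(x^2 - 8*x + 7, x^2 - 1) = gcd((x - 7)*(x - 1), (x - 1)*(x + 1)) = x - 1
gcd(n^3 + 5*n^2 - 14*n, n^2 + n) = n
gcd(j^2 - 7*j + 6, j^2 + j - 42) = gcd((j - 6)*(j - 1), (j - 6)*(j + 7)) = j - 6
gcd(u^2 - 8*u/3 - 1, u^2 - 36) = 1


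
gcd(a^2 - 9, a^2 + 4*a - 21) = a - 3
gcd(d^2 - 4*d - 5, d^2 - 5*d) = d - 5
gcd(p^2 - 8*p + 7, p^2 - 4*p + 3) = p - 1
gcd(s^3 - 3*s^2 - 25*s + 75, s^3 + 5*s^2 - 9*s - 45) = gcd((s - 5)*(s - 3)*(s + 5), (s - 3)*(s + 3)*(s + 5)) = s^2 + 2*s - 15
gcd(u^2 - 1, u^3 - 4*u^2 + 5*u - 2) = u - 1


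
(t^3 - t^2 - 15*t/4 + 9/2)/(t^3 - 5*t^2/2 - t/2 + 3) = (t^2 + t/2 - 3)/(t^2 - t - 2)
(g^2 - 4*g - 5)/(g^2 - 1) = (g - 5)/(g - 1)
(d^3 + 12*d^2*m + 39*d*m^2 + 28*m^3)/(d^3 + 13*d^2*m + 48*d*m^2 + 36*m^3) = (d^2 + 11*d*m + 28*m^2)/(d^2 + 12*d*m + 36*m^2)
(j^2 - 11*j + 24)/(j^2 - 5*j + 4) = (j^2 - 11*j + 24)/(j^2 - 5*j + 4)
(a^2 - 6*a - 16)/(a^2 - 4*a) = (a^2 - 6*a - 16)/(a*(a - 4))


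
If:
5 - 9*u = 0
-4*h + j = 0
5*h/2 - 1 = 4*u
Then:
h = 58/45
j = 232/45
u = 5/9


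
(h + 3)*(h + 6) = h^2 + 9*h + 18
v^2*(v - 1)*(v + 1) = v^4 - v^2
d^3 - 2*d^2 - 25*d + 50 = (d - 5)*(d - 2)*(d + 5)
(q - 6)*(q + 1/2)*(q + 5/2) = q^3 - 3*q^2 - 67*q/4 - 15/2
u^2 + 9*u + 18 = (u + 3)*(u + 6)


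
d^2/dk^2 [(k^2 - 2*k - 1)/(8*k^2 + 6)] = (-32*k^3 - 84*k^2 + 72*k + 21)/(64*k^6 + 144*k^4 + 108*k^2 + 27)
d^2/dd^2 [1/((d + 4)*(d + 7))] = 2*((d + 4)^2 + (d + 4)*(d + 7) + (d + 7)^2)/((d + 4)^3*(d + 7)^3)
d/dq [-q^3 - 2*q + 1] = -3*q^2 - 2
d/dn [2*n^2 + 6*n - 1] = 4*n + 6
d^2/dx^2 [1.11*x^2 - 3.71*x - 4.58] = 2.22000000000000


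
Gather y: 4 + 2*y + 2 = 2*y + 6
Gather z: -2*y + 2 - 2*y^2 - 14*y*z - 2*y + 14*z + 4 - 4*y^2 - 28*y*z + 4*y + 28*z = -6*y^2 + z*(42 - 42*y) + 6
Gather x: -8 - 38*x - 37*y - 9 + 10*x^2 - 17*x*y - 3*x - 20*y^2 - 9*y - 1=10*x^2 + x*(-17*y - 41) - 20*y^2 - 46*y - 18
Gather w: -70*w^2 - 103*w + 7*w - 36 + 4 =-70*w^2 - 96*w - 32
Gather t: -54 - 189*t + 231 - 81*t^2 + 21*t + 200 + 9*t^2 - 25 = -72*t^2 - 168*t + 352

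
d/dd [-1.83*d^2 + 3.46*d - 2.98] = 3.46 - 3.66*d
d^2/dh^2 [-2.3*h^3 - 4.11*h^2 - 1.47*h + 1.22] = -13.8*h - 8.22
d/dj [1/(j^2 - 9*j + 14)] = (9 - 2*j)/(j^2 - 9*j + 14)^2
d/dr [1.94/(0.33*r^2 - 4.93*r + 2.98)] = (9.5642 - 1.2804*r)/(0.33*r^2 - 4.93*r + 2.98)^2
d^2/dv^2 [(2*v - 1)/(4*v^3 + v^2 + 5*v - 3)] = 2*((2*v - 1)*(12*v^2 + 2*v + 5)^2 - (24*v^2 + 4*v + (2*v - 1)*(12*v + 1) + 10)*(4*v^3 + v^2 + 5*v - 3))/(4*v^3 + v^2 + 5*v - 3)^3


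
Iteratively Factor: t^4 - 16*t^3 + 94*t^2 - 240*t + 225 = (t - 3)*(t^3 - 13*t^2 + 55*t - 75) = (t - 3)^2*(t^2 - 10*t + 25) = (t - 5)*(t - 3)^2*(t - 5)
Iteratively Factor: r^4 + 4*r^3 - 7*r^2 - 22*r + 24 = (r - 2)*(r^3 + 6*r^2 + 5*r - 12) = (r - 2)*(r + 4)*(r^2 + 2*r - 3) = (r - 2)*(r + 3)*(r + 4)*(r - 1)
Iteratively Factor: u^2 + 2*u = (u)*(u + 2)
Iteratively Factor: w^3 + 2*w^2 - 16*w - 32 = (w + 2)*(w^2 - 16) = (w - 4)*(w + 2)*(w + 4)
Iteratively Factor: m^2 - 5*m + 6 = (m - 2)*(m - 3)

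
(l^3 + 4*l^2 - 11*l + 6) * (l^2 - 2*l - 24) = l^5 + 2*l^4 - 43*l^3 - 68*l^2 + 252*l - 144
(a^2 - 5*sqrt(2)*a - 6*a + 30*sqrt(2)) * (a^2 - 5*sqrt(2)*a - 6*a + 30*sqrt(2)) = a^4 - 10*sqrt(2)*a^3 - 12*a^3 + 86*a^2 + 120*sqrt(2)*a^2 - 600*a - 360*sqrt(2)*a + 1800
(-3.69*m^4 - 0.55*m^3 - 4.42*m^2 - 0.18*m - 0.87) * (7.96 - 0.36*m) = 1.3284*m^5 - 29.1744*m^4 - 2.7868*m^3 - 35.1184*m^2 - 1.1196*m - 6.9252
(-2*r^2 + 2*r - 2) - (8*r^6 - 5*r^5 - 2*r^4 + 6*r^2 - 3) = -8*r^6 + 5*r^5 + 2*r^4 - 8*r^2 + 2*r + 1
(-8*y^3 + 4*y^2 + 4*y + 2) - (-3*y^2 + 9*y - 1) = -8*y^3 + 7*y^2 - 5*y + 3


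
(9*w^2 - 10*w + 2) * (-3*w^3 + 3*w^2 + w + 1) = -27*w^5 + 57*w^4 - 27*w^3 + 5*w^2 - 8*w + 2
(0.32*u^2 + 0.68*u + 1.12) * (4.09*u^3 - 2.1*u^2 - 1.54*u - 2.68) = 1.3088*u^5 + 2.1092*u^4 + 2.66*u^3 - 4.2568*u^2 - 3.5472*u - 3.0016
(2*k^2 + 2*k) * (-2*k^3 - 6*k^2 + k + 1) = -4*k^5 - 16*k^4 - 10*k^3 + 4*k^2 + 2*k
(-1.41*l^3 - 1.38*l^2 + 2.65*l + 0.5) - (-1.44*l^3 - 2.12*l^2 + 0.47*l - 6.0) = 0.03*l^3 + 0.74*l^2 + 2.18*l + 6.5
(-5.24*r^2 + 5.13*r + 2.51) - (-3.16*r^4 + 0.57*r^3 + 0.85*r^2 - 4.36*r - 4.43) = 3.16*r^4 - 0.57*r^3 - 6.09*r^2 + 9.49*r + 6.94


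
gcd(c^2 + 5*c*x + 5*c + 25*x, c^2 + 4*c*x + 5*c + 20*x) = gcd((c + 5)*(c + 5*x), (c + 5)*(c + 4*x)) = c + 5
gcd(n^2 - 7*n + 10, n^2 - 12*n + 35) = n - 5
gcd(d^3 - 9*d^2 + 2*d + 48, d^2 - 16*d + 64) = d - 8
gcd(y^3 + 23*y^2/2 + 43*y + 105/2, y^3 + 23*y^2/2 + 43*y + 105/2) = y^3 + 23*y^2/2 + 43*y + 105/2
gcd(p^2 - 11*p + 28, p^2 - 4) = 1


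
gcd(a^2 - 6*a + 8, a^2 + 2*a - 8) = a - 2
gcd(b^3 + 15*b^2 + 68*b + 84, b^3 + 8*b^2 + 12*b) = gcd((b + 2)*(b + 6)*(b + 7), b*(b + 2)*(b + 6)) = b^2 + 8*b + 12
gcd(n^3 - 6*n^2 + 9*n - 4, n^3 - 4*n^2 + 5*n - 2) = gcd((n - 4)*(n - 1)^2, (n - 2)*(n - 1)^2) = n^2 - 2*n + 1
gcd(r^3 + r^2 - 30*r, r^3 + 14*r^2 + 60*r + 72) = r + 6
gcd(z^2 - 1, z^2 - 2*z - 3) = z + 1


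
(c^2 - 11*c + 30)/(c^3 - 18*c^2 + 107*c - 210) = 1/(c - 7)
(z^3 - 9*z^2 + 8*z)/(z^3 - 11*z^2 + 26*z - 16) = z/(z - 2)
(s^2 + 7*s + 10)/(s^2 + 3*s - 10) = (s + 2)/(s - 2)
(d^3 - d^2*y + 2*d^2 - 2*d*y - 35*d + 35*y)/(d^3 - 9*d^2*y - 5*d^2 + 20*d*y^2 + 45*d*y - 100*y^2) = (d^2 - d*y + 7*d - 7*y)/(d^2 - 9*d*y + 20*y^2)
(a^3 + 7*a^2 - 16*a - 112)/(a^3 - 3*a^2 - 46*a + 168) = (a + 4)/(a - 6)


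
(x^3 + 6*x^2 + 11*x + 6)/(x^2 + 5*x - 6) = (x^3 + 6*x^2 + 11*x + 6)/(x^2 + 5*x - 6)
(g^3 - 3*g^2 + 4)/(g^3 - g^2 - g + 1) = (g^2 - 4*g + 4)/(g^2 - 2*g + 1)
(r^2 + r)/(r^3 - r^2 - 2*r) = 1/(r - 2)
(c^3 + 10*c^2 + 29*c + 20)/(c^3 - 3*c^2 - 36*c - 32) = (c + 5)/(c - 8)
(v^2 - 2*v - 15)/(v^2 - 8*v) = (v^2 - 2*v - 15)/(v*(v - 8))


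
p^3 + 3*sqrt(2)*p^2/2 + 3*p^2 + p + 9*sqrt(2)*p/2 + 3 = (p + 3)*(p + sqrt(2)/2)*(p + sqrt(2))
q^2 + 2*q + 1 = (q + 1)^2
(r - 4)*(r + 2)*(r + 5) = r^3 + 3*r^2 - 18*r - 40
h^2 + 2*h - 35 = (h - 5)*(h + 7)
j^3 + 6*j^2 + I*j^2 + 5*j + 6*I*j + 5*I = (j + 1)*(j + 5)*(j + I)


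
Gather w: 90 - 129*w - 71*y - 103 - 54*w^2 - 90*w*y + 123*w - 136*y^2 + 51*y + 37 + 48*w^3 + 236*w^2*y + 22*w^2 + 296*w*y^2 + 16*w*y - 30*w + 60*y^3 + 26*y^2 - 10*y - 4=48*w^3 + w^2*(236*y - 32) + w*(296*y^2 - 74*y - 36) + 60*y^3 - 110*y^2 - 30*y + 20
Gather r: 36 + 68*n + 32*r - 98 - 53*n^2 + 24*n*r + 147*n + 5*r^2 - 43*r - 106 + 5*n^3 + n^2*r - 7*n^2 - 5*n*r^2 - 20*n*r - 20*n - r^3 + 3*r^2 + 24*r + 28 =5*n^3 - 60*n^2 + 195*n - r^3 + r^2*(8 - 5*n) + r*(n^2 + 4*n + 13) - 140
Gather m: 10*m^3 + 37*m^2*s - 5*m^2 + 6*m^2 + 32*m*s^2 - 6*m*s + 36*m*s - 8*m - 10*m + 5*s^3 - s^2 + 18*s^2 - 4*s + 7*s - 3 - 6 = 10*m^3 + m^2*(37*s + 1) + m*(32*s^2 + 30*s - 18) + 5*s^3 + 17*s^2 + 3*s - 9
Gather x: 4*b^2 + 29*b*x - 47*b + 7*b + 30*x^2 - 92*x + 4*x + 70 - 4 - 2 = 4*b^2 - 40*b + 30*x^2 + x*(29*b - 88) + 64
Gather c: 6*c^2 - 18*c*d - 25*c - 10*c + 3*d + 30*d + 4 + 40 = 6*c^2 + c*(-18*d - 35) + 33*d + 44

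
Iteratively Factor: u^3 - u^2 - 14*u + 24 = (u - 3)*(u^2 + 2*u - 8) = (u - 3)*(u - 2)*(u + 4)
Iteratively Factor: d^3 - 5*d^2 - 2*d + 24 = (d - 4)*(d^2 - d - 6) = (d - 4)*(d + 2)*(d - 3)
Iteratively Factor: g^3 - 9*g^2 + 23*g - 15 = (g - 1)*(g^2 - 8*g + 15) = (g - 5)*(g - 1)*(g - 3)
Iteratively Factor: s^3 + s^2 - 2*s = (s + 2)*(s^2 - s) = s*(s + 2)*(s - 1)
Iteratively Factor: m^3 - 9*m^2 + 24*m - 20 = (m - 2)*(m^2 - 7*m + 10) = (m - 2)^2*(m - 5)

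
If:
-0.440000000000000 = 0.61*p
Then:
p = -0.72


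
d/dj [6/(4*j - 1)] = -24/(4*j - 1)^2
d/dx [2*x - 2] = 2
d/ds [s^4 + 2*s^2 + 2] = 4*s*(s^2 + 1)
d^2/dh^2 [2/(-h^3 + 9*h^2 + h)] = 4*(3*h*(h - 3)*(-h^2 + 9*h + 1) + (-3*h^2 + 18*h + 1)^2)/(h^3*(-h^2 + 9*h + 1)^3)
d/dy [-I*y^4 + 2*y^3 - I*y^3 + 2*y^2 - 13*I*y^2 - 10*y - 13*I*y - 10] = -4*I*y^3 + y^2*(6 - 3*I) + y*(4 - 26*I) - 10 - 13*I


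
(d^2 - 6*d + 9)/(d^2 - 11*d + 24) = (d - 3)/(d - 8)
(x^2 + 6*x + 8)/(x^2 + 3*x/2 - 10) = 2*(x + 2)/(2*x - 5)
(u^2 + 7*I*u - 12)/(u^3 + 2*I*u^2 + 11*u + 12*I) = (u + 3*I)/(u^2 - 2*I*u + 3)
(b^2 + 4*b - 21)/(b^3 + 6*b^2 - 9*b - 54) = (b + 7)/(b^2 + 9*b + 18)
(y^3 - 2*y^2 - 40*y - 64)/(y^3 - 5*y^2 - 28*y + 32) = (y + 2)/(y - 1)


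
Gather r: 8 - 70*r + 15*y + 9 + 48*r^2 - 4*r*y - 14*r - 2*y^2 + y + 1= 48*r^2 + r*(-4*y - 84) - 2*y^2 + 16*y + 18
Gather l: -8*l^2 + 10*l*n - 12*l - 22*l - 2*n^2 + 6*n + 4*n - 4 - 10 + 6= -8*l^2 + l*(10*n - 34) - 2*n^2 + 10*n - 8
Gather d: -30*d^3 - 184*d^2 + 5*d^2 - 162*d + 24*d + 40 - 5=-30*d^3 - 179*d^2 - 138*d + 35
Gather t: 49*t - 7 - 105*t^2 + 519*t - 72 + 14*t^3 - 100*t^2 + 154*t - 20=14*t^3 - 205*t^2 + 722*t - 99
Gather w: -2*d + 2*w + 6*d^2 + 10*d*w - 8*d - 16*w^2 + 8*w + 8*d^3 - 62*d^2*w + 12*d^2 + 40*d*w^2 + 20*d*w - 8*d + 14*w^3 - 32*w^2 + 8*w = 8*d^3 + 18*d^2 - 18*d + 14*w^3 + w^2*(40*d - 48) + w*(-62*d^2 + 30*d + 18)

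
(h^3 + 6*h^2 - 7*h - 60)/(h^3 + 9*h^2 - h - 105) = (h + 4)/(h + 7)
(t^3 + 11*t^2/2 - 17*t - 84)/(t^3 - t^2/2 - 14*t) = (t + 6)/t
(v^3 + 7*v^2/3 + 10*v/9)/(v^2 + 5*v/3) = v + 2/3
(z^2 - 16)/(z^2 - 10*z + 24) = (z + 4)/(z - 6)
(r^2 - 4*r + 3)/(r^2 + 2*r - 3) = (r - 3)/(r + 3)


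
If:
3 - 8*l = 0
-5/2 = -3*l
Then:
No Solution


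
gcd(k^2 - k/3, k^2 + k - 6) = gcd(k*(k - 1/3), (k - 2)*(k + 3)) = 1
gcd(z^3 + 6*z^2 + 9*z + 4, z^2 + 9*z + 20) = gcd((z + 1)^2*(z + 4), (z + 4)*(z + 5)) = z + 4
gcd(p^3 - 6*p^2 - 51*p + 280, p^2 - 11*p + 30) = p - 5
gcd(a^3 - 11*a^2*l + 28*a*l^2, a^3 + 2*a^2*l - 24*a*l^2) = a^2 - 4*a*l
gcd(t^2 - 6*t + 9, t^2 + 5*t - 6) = 1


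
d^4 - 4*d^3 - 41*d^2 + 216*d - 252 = (d - 6)*(d - 3)*(d - 2)*(d + 7)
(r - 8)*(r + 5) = r^2 - 3*r - 40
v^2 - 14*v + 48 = (v - 8)*(v - 6)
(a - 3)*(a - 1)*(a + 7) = a^3 + 3*a^2 - 25*a + 21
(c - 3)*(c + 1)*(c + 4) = c^3 + 2*c^2 - 11*c - 12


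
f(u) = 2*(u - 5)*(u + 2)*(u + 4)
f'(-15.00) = 1246.00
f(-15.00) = -5720.00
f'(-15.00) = 1246.00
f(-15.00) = -5720.00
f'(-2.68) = -11.63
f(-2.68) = 13.79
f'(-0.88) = -42.87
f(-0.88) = -41.09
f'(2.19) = -6.46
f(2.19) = -145.76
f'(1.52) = -24.06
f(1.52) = -135.24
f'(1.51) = -24.28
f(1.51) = -134.99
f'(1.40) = -26.64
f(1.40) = -132.19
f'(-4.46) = 57.51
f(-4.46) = -21.41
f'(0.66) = -38.75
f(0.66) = -107.59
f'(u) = 2*(u - 5)*(u + 2) + 2*(u - 5)*(u + 4) + 2*(u + 2)*(u + 4)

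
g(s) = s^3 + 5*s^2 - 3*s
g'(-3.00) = -6.00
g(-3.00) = 27.00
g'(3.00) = 54.00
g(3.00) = 63.00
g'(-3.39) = -2.42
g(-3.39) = 28.67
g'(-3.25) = -3.81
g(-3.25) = 28.23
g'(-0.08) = -3.78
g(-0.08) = 0.27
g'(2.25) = 34.69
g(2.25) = 29.95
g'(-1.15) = -10.53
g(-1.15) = 8.54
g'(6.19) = 173.85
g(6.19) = 410.19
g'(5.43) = 139.75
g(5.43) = 291.24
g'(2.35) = 37.07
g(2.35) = 33.54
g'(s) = 3*s^2 + 10*s - 3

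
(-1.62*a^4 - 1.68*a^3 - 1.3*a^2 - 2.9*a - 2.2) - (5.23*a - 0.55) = -1.62*a^4 - 1.68*a^3 - 1.3*a^2 - 8.13*a - 1.65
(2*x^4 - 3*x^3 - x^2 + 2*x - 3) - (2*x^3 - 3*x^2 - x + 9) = 2*x^4 - 5*x^3 + 2*x^2 + 3*x - 12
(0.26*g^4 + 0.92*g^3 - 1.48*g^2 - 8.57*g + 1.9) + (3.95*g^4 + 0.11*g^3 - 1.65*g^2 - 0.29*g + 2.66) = 4.21*g^4 + 1.03*g^3 - 3.13*g^2 - 8.86*g + 4.56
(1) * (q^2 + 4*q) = q^2 + 4*q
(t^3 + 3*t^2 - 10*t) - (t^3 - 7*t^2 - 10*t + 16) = 10*t^2 - 16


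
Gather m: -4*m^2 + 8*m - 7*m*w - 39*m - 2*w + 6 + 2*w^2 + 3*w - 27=-4*m^2 + m*(-7*w - 31) + 2*w^2 + w - 21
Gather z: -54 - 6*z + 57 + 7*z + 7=z + 10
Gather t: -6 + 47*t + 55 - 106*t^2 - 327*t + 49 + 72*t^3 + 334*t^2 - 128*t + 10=72*t^3 + 228*t^2 - 408*t + 108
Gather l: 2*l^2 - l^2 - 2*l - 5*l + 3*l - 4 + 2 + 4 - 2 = l^2 - 4*l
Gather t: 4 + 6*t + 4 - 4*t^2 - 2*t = -4*t^2 + 4*t + 8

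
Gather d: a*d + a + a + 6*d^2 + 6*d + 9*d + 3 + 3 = 2*a + 6*d^2 + d*(a + 15) + 6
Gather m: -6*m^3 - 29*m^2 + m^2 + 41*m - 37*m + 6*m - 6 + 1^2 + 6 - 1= -6*m^3 - 28*m^2 + 10*m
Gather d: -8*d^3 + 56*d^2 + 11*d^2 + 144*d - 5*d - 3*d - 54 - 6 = -8*d^3 + 67*d^2 + 136*d - 60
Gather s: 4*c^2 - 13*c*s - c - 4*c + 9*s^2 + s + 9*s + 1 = 4*c^2 - 5*c + 9*s^2 + s*(10 - 13*c) + 1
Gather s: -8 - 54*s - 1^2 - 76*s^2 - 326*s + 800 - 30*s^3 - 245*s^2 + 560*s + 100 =-30*s^3 - 321*s^2 + 180*s + 891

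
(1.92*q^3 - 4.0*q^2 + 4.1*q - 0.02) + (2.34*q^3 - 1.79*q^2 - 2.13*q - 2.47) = 4.26*q^3 - 5.79*q^2 + 1.97*q - 2.49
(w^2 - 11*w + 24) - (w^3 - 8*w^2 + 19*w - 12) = -w^3 + 9*w^2 - 30*w + 36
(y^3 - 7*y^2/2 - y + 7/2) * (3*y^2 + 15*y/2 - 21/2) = 3*y^5 - 3*y^4 - 159*y^3/4 + 159*y^2/4 + 147*y/4 - 147/4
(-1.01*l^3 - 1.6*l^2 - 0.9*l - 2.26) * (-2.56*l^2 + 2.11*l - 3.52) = 2.5856*l^5 + 1.9649*l^4 + 2.4832*l^3 + 9.5186*l^2 - 1.6006*l + 7.9552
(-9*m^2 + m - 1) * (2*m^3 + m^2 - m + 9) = -18*m^5 - 7*m^4 + 8*m^3 - 83*m^2 + 10*m - 9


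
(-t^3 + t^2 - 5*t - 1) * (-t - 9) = t^4 + 8*t^3 - 4*t^2 + 46*t + 9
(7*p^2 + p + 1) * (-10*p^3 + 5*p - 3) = -70*p^5 - 10*p^4 + 25*p^3 - 16*p^2 + 2*p - 3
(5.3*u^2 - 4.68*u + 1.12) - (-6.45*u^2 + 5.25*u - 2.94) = 11.75*u^2 - 9.93*u + 4.06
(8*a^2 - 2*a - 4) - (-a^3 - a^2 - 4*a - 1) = a^3 + 9*a^2 + 2*a - 3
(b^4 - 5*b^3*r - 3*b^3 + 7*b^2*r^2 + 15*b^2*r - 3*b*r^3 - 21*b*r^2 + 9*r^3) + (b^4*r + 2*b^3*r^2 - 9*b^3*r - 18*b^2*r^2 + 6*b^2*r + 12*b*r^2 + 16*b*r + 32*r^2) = b^4*r + b^4 + 2*b^3*r^2 - 14*b^3*r - 3*b^3 - 11*b^2*r^2 + 21*b^2*r - 3*b*r^3 - 9*b*r^2 + 16*b*r + 9*r^3 + 32*r^2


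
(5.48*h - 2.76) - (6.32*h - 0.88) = -0.84*h - 1.88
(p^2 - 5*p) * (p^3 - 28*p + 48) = p^5 - 5*p^4 - 28*p^3 + 188*p^2 - 240*p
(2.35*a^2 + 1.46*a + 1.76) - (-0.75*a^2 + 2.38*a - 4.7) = 3.1*a^2 - 0.92*a + 6.46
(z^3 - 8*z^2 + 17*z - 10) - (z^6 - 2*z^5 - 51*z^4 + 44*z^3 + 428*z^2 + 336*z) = -z^6 + 2*z^5 + 51*z^4 - 43*z^3 - 436*z^2 - 319*z - 10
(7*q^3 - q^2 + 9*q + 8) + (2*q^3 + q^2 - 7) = 9*q^3 + 9*q + 1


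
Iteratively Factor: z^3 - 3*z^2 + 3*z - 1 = (z - 1)*(z^2 - 2*z + 1) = (z - 1)^2*(z - 1)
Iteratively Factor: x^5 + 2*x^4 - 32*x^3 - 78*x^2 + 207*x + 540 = (x + 3)*(x^4 - x^3 - 29*x^2 + 9*x + 180) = (x + 3)^2*(x^3 - 4*x^2 - 17*x + 60) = (x - 5)*(x + 3)^2*(x^2 + x - 12) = (x - 5)*(x - 3)*(x + 3)^2*(x + 4)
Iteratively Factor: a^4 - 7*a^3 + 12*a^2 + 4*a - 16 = (a + 1)*(a^3 - 8*a^2 + 20*a - 16) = (a - 4)*(a + 1)*(a^2 - 4*a + 4) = (a - 4)*(a - 2)*(a + 1)*(a - 2)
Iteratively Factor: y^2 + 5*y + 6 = (y + 3)*(y + 2)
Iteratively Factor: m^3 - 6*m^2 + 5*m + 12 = (m - 3)*(m^2 - 3*m - 4) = (m - 3)*(m + 1)*(m - 4)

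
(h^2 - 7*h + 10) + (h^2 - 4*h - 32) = 2*h^2 - 11*h - 22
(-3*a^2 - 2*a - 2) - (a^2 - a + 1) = -4*a^2 - a - 3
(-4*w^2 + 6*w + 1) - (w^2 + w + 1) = -5*w^2 + 5*w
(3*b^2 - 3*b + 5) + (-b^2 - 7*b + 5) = 2*b^2 - 10*b + 10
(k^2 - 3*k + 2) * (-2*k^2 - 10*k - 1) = -2*k^4 - 4*k^3 + 25*k^2 - 17*k - 2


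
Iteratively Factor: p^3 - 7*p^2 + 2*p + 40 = (p - 5)*(p^2 - 2*p - 8) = (p - 5)*(p - 4)*(p + 2)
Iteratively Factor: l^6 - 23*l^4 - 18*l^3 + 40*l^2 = (l)*(l^5 - 23*l^3 - 18*l^2 + 40*l) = l^2*(l^4 - 23*l^2 - 18*l + 40) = l^2*(l + 4)*(l^3 - 4*l^2 - 7*l + 10) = l^2*(l + 2)*(l + 4)*(l^2 - 6*l + 5) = l^2*(l - 5)*(l + 2)*(l + 4)*(l - 1)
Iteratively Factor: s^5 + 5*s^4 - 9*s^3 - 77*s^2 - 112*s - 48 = (s + 4)*(s^4 + s^3 - 13*s^2 - 25*s - 12) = (s + 3)*(s + 4)*(s^3 - 2*s^2 - 7*s - 4) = (s + 1)*(s + 3)*(s + 4)*(s^2 - 3*s - 4) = (s - 4)*(s + 1)*(s + 3)*(s + 4)*(s + 1)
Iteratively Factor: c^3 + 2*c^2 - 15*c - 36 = (c + 3)*(c^2 - c - 12) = (c + 3)^2*(c - 4)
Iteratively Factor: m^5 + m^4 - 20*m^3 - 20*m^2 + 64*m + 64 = (m + 2)*(m^4 - m^3 - 18*m^2 + 16*m + 32) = (m - 2)*(m + 2)*(m^3 + m^2 - 16*m - 16) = (m - 2)*(m + 1)*(m + 2)*(m^2 - 16) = (m - 2)*(m + 1)*(m + 2)*(m + 4)*(m - 4)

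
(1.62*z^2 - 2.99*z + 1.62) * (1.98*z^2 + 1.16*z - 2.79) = 3.2076*z^4 - 4.041*z^3 - 4.7806*z^2 + 10.2213*z - 4.5198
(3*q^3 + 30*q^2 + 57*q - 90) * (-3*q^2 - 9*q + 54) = -9*q^5 - 117*q^4 - 279*q^3 + 1377*q^2 + 3888*q - 4860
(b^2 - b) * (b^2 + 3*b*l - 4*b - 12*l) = b^4 + 3*b^3*l - 5*b^3 - 15*b^2*l + 4*b^2 + 12*b*l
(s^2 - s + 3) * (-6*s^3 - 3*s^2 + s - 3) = -6*s^5 + 3*s^4 - 14*s^3 - 13*s^2 + 6*s - 9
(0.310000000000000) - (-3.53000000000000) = 3.84000000000000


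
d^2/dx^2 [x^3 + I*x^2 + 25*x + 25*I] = 6*x + 2*I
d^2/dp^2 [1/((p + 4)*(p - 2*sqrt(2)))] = 2*((p + 4)^2 + (p + 4)*(p - 2*sqrt(2)) + (p - 2*sqrt(2))^2)/((p + 4)^3*(p - 2*sqrt(2))^3)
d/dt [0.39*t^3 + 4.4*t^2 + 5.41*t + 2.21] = 1.17*t^2 + 8.8*t + 5.41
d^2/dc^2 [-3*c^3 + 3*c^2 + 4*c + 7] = 6 - 18*c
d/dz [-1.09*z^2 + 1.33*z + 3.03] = 1.33 - 2.18*z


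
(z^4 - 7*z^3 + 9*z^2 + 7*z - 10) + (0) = z^4 - 7*z^3 + 9*z^2 + 7*z - 10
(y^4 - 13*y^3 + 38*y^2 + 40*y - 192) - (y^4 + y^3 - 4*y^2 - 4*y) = -14*y^3 + 42*y^2 + 44*y - 192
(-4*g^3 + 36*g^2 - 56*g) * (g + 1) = -4*g^4 + 32*g^3 - 20*g^2 - 56*g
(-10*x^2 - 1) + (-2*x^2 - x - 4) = -12*x^2 - x - 5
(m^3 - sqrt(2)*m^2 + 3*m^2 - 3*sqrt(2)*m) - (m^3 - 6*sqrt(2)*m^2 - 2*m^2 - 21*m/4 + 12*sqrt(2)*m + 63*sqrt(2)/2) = 5*m^2 + 5*sqrt(2)*m^2 - 15*sqrt(2)*m + 21*m/4 - 63*sqrt(2)/2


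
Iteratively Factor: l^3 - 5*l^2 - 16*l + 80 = (l - 5)*(l^2 - 16) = (l - 5)*(l + 4)*(l - 4)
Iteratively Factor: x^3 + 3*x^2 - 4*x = (x + 4)*(x^2 - x) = (x - 1)*(x + 4)*(x)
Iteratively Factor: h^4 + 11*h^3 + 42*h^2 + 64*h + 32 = (h + 4)*(h^3 + 7*h^2 + 14*h + 8) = (h + 2)*(h + 4)*(h^2 + 5*h + 4) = (h + 2)*(h + 4)^2*(h + 1)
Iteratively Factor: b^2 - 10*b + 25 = (b - 5)*(b - 5)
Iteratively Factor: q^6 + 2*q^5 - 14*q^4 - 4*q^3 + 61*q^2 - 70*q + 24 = (q + 4)*(q^5 - 2*q^4 - 6*q^3 + 20*q^2 - 19*q + 6) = (q + 3)*(q + 4)*(q^4 - 5*q^3 + 9*q^2 - 7*q + 2) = (q - 1)*(q + 3)*(q + 4)*(q^3 - 4*q^2 + 5*q - 2) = (q - 1)^2*(q + 3)*(q + 4)*(q^2 - 3*q + 2) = (q - 1)^3*(q + 3)*(q + 4)*(q - 2)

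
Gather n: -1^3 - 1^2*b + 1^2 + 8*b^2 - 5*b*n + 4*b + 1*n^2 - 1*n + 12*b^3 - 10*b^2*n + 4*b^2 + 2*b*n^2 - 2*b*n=12*b^3 + 12*b^2 + 3*b + n^2*(2*b + 1) + n*(-10*b^2 - 7*b - 1)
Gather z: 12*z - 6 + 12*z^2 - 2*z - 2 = 12*z^2 + 10*z - 8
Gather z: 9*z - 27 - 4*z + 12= 5*z - 15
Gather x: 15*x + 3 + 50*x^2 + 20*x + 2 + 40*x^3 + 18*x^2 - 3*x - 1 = 40*x^3 + 68*x^2 + 32*x + 4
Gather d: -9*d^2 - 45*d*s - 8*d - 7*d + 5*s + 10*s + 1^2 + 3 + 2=-9*d^2 + d*(-45*s - 15) + 15*s + 6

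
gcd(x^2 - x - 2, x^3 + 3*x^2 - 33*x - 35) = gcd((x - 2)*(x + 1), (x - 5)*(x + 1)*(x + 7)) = x + 1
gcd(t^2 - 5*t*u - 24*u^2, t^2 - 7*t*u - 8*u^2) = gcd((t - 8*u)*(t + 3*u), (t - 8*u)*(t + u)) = t - 8*u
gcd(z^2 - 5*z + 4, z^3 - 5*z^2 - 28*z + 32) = z - 1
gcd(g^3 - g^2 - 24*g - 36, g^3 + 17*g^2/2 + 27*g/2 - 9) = g + 3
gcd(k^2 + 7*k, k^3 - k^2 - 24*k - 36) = 1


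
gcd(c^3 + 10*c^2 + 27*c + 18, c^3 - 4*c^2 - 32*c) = 1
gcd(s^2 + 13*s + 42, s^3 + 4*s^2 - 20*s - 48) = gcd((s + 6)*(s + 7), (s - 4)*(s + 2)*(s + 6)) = s + 6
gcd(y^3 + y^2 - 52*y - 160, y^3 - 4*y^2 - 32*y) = y^2 - 4*y - 32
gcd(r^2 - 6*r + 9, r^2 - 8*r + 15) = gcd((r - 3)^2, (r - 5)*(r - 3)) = r - 3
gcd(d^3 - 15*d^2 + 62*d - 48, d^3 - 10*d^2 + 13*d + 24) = d - 8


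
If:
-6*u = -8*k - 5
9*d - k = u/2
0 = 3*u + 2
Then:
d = -35/216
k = -9/8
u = -2/3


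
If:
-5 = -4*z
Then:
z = 5/4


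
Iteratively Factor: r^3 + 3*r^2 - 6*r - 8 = (r - 2)*(r^2 + 5*r + 4) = (r - 2)*(r + 4)*(r + 1)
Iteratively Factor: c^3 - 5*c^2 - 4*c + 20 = (c + 2)*(c^2 - 7*c + 10) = (c - 2)*(c + 2)*(c - 5)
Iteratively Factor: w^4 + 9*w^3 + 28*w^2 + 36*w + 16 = (w + 4)*(w^3 + 5*w^2 + 8*w + 4) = (w + 2)*(w + 4)*(w^2 + 3*w + 2) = (w + 1)*(w + 2)*(w + 4)*(w + 2)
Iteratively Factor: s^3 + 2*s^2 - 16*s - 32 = (s - 4)*(s^2 + 6*s + 8) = (s - 4)*(s + 2)*(s + 4)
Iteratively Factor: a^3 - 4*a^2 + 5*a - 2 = (a - 1)*(a^2 - 3*a + 2) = (a - 2)*(a - 1)*(a - 1)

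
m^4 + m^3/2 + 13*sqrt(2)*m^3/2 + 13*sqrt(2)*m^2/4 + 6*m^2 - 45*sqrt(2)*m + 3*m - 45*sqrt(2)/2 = (m + 1/2)*(m - 3*sqrt(2)/2)*(m + 3*sqrt(2))*(m + 5*sqrt(2))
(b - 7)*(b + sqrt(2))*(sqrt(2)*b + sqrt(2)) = sqrt(2)*b^3 - 6*sqrt(2)*b^2 + 2*b^2 - 12*b - 7*sqrt(2)*b - 14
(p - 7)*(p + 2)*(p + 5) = p^3 - 39*p - 70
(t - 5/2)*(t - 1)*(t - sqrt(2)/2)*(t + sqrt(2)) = t^4 - 7*t^3/2 + sqrt(2)*t^3/2 - 7*sqrt(2)*t^2/4 + 3*t^2/2 + 5*sqrt(2)*t/4 + 7*t/2 - 5/2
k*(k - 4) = k^2 - 4*k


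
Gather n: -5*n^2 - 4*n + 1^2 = -5*n^2 - 4*n + 1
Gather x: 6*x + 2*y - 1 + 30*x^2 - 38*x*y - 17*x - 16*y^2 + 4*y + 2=30*x^2 + x*(-38*y - 11) - 16*y^2 + 6*y + 1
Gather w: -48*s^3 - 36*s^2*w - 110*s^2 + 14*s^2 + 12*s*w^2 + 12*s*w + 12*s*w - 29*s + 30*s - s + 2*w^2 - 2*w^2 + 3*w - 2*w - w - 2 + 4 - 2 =-48*s^3 - 96*s^2 + 12*s*w^2 + w*(-36*s^2 + 24*s)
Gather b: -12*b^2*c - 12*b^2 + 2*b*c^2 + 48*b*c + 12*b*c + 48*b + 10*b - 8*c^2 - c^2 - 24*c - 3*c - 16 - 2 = b^2*(-12*c - 12) + b*(2*c^2 + 60*c + 58) - 9*c^2 - 27*c - 18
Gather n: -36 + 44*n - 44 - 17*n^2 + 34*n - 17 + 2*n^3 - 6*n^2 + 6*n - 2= 2*n^3 - 23*n^2 + 84*n - 99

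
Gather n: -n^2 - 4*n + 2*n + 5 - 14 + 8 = -n^2 - 2*n - 1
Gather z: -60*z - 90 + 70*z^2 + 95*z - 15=70*z^2 + 35*z - 105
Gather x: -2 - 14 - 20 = -36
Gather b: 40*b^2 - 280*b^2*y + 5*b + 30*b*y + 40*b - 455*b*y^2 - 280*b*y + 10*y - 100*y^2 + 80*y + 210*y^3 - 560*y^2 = b^2*(40 - 280*y) + b*(-455*y^2 - 250*y + 45) + 210*y^3 - 660*y^2 + 90*y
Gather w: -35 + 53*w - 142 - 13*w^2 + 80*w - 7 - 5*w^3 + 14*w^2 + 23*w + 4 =-5*w^3 + w^2 + 156*w - 180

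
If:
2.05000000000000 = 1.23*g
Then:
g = 1.67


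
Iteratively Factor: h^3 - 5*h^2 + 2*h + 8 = (h + 1)*(h^2 - 6*h + 8) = (h - 4)*(h + 1)*(h - 2)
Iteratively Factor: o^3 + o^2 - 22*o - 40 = (o - 5)*(o^2 + 6*o + 8) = (o - 5)*(o + 4)*(o + 2)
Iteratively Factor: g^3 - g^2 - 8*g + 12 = (g + 3)*(g^2 - 4*g + 4) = (g - 2)*(g + 3)*(g - 2)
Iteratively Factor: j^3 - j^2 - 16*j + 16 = (j - 4)*(j^2 + 3*j - 4) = (j - 4)*(j + 4)*(j - 1)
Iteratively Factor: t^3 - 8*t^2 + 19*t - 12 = (t - 4)*(t^2 - 4*t + 3) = (t - 4)*(t - 3)*(t - 1)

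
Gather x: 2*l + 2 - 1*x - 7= 2*l - x - 5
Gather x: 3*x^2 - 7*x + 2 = 3*x^2 - 7*x + 2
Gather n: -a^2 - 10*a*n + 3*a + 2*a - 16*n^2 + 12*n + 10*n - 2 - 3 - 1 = -a^2 + 5*a - 16*n^2 + n*(22 - 10*a) - 6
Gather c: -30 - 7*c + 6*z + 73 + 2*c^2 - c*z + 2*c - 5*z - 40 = 2*c^2 + c*(-z - 5) + z + 3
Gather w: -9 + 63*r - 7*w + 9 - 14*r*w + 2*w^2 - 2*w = 63*r + 2*w^2 + w*(-14*r - 9)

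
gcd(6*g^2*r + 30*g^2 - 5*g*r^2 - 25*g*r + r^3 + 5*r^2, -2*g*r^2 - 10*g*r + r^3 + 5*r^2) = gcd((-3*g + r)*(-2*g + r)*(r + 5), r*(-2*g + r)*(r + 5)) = -2*g*r - 10*g + r^2 + 5*r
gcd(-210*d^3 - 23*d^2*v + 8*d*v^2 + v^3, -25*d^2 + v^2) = -5*d + v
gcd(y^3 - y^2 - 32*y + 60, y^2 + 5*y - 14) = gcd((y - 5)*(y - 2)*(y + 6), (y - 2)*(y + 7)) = y - 2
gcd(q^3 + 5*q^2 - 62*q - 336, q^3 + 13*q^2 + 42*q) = q^2 + 13*q + 42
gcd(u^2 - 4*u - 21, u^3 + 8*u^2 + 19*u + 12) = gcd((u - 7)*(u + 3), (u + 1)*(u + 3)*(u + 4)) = u + 3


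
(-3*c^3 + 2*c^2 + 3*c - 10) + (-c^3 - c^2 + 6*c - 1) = -4*c^3 + c^2 + 9*c - 11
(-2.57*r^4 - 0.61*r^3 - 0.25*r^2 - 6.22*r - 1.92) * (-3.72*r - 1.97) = 9.5604*r^5 + 7.3321*r^4 + 2.1317*r^3 + 23.6309*r^2 + 19.3958*r + 3.7824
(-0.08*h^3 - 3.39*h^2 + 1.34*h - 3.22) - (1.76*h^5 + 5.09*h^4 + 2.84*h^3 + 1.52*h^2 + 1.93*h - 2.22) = -1.76*h^5 - 5.09*h^4 - 2.92*h^3 - 4.91*h^2 - 0.59*h - 1.0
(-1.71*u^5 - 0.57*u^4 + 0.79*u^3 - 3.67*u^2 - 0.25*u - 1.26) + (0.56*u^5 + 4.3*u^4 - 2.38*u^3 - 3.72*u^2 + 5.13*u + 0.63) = -1.15*u^5 + 3.73*u^4 - 1.59*u^3 - 7.39*u^2 + 4.88*u - 0.63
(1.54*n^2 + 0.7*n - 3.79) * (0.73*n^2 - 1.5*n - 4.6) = 1.1242*n^4 - 1.799*n^3 - 10.9007*n^2 + 2.465*n + 17.434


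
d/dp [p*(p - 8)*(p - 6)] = 3*p^2 - 28*p + 48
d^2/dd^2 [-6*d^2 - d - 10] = -12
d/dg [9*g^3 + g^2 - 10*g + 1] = 27*g^2 + 2*g - 10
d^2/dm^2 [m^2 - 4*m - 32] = 2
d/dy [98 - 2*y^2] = -4*y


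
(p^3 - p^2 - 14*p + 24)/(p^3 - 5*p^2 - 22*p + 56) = (p - 3)/(p - 7)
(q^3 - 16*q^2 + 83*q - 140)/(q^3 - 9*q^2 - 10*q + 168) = (q^2 - 9*q + 20)/(q^2 - 2*q - 24)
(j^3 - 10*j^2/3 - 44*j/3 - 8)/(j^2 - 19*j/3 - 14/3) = (j^2 - 4*j - 12)/(j - 7)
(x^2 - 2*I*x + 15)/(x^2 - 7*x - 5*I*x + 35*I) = (x + 3*I)/(x - 7)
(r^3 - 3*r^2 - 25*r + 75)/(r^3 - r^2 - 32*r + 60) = (r^2 + 2*r - 15)/(r^2 + 4*r - 12)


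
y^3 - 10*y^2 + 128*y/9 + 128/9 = (y - 8)*(y - 8/3)*(y + 2/3)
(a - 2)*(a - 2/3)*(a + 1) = a^3 - 5*a^2/3 - 4*a/3 + 4/3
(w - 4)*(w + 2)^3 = w^4 + 2*w^3 - 12*w^2 - 40*w - 32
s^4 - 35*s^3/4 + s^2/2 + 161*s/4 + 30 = (s - 8)*(s - 3)*(s + 1)*(s + 5/4)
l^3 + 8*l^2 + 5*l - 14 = (l - 1)*(l + 2)*(l + 7)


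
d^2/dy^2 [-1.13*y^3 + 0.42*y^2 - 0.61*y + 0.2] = 0.84 - 6.78*y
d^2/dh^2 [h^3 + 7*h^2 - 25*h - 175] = 6*h + 14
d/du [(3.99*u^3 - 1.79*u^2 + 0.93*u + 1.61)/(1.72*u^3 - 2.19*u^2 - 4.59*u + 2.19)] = (-5.6593*u^4 - 39.8274*u^3 + 28.1595*u^2 - 0.788400000000001*u + 9.4266)/(2.9584*u^6 - 7.5336*u^5 - 10.9935*u^4 + 27.6378*u^3 + 11.4759*u^2 - 20.1042*u + 4.7961)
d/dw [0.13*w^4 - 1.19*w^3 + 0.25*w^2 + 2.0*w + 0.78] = 0.52*w^3 - 3.57*w^2 + 0.5*w + 2.0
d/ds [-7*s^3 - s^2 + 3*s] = -21*s^2 - 2*s + 3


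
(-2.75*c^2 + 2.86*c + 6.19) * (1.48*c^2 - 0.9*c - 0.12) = -4.07*c^4 + 6.7078*c^3 + 6.9172*c^2 - 5.9142*c - 0.7428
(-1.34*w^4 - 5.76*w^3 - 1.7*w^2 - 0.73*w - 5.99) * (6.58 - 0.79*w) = 1.0586*w^5 - 4.2668*w^4 - 36.5578*w^3 - 10.6093*w^2 - 0.0712999999999999*w - 39.4142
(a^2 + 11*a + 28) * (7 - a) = -a^3 - 4*a^2 + 49*a + 196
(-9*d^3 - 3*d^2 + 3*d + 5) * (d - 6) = -9*d^4 + 51*d^3 + 21*d^2 - 13*d - 30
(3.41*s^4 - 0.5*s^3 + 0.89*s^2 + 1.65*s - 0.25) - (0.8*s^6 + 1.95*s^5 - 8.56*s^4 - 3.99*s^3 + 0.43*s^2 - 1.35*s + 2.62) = -0.8*s^6 - 1.95*s^5 + 11.97*s^4 + 3.49*s^3 + 0.46*s^2 + 3.0*s - 2.87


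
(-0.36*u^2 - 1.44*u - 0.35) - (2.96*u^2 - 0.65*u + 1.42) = -3.32*u^2 - 0.79*u - 1.77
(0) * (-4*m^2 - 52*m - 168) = 0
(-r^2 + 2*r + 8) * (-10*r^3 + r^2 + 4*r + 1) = 10*r^5 - 21*r^4 - 82*r^3 + 15*r^2 + 34*r + 8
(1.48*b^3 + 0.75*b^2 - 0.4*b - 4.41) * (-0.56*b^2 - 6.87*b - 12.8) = -0.8288*b^5 - 10.5876*b^4 - 23.8725*b^3 - 4.3824*b^2 + 35.4167*b + 56.448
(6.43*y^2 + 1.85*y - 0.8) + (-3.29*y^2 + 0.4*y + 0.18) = 3.14*y^2 + 2.25*y - 0.62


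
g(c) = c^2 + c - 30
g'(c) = 2*c + 1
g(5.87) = 10.33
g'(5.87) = 12.74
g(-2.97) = -24.15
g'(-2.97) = -4.94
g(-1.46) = -29.33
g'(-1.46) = -1.92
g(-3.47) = -21.43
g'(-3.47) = -5.94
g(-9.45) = 49.85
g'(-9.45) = -17.90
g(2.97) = -18.21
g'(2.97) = 6.94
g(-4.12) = -17.15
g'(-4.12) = -7.24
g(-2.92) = -24.39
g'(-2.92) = -4.84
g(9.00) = 60.00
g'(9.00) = 19.00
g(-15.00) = 180.00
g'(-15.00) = -29.00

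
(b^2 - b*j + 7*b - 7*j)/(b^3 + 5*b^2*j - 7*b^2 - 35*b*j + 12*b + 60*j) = (b^2 - b*j + 7*b - 7*j)/(b^3 + 5*b^2*j - 7*b^2 - 35*b*j + 12*b + 60*j)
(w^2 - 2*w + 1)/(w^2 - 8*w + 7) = (w - 1)/(w - 7)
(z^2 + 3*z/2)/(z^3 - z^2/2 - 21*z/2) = (2*z + 3)/(2*z^2 - z - 21)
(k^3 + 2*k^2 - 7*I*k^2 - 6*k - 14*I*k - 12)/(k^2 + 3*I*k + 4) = (k^2 + k*(2 - 6*I) - 12*I)/(k + 4*I)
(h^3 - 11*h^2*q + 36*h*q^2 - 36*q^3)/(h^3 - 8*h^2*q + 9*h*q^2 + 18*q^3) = (h - 2*q)/(h + q)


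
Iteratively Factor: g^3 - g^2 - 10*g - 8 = (g + 1)*(g^2 - 2*g - 8) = (g - 4)*(g + 1)*(g + 2)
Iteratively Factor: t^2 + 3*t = (t)*(t + 3)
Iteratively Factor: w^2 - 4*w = (w - 4)*(w)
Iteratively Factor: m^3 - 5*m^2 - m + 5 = (m - 1)*(m^2 - 4*m - 5) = (m - 5)*(m - 1)*(m + 1)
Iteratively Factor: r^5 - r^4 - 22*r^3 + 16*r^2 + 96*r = (r - 3)*(r^4 + 2*r^3 - 16*r^2 - 32*r) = (r - 3)*(r + 4)*(r^3 - 2*r^2 - 8*r) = (r - 3)*(r + 2)*(r + 4)*(r^2 - 4*r) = r*(r - 3)*(r + 2)*(r + 4)*(r - 4)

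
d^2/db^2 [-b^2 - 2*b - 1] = -2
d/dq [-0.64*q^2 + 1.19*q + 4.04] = 1.19 - 1.28*q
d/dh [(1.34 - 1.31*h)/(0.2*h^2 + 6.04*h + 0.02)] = (0.262*h^2 - 0.536*h - 8.1198)/(0.04*h^4 + 2.416*h^3 + 36.4896*h^2 + 0.2416*h + 0.0004)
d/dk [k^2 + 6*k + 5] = 2*k + 6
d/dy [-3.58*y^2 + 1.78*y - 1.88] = 1.78 - 7.16*y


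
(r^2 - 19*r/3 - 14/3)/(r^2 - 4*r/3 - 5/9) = 3*(-3*r^2 + 19*r + 14)/(-9*r^2 + 12*r + 5)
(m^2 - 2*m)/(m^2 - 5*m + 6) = m/(m - 3)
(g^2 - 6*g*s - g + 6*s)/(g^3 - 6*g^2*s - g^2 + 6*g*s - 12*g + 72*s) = (g - 1)/(g^2 - g - 12)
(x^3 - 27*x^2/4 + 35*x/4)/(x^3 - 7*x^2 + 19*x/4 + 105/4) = x*(4*x - 7)/(4*x^2 - 8*x - 21)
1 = 1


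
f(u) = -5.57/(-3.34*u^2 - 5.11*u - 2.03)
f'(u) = -5.57*(6.68*u + 5.11)/(-3.34*u^2 - 5.11*u - 2.03)^2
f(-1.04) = 16.97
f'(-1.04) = 95.03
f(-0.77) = 73.69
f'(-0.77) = 32.76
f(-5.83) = 0.06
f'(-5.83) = 0.03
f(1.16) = 0.45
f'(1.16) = -0.46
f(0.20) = 1.75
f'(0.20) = -3.54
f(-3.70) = 0.19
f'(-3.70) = 0.13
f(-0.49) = 16.98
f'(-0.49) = -95.08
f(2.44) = 0.16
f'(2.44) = -0.10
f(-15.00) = 0.01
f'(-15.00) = 0.00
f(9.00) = 0.02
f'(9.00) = -0.00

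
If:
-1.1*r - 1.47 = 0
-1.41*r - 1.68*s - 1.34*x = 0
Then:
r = -1.34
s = 1.12159090909091 - 0.797619047619048*x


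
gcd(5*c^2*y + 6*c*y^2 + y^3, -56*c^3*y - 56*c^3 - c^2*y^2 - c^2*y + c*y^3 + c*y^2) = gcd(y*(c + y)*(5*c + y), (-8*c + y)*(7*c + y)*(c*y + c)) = 1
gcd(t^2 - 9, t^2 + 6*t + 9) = t + 3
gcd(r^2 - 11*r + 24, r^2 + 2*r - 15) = r - 3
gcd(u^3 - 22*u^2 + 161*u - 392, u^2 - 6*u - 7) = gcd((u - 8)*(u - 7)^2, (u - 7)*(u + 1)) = u - 7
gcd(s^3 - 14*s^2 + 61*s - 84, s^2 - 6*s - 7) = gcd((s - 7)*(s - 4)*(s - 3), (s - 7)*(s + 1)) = s - 7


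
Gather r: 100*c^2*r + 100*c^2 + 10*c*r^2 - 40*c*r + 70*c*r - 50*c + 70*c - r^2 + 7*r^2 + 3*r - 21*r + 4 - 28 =100*c^2 + 20*c + r^2*(10*c + 6) + r*(100*c^2 + 30*c - 18) - 24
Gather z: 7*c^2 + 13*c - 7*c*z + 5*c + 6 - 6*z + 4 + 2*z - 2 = 7*c^2 + 18*c + z*(-7*c - 4) + 8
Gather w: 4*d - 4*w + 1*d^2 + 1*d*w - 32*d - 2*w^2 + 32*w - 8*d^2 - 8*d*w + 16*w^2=-7*d^2 - 28*d + 14*w^2 + w*(28 - 7*d)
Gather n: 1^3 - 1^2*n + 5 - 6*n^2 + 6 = -6*n^2 - n + 12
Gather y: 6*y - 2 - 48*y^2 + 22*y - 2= -48*y^2 + 28*y - 4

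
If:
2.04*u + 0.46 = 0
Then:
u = -0.23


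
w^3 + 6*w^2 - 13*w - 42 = (w - 3)*(w + 2)*(w + 7)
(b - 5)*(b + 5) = b^2 - 25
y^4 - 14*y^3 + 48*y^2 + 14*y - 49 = (y - 7)^2*(y - 1)*(y + 1)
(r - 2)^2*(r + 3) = r^3 - r^2 - 8*r + 12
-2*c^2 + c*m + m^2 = (-c + m)*(2*c + m)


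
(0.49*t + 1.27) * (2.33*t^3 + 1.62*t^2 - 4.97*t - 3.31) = 1.1417*t^4 + 3.7529*t^3 - 0.377899999999999*t^2 - 7.9338*t - 4.2037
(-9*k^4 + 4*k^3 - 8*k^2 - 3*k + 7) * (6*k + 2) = -54*k^5 + 6*k^4 - 40*k^3 - 34*k^2 + 36*k + 14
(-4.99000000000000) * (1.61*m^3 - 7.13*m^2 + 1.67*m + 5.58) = -8.0339*m^3 + 35.5787*m^2 - 8.3333*m - 27.8442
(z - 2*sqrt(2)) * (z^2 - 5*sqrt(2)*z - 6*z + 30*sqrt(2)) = z^3 - 7*sqrt(2)*z^2 - 6*z^2 + 20*z + 42*sqrt(2)*z - 120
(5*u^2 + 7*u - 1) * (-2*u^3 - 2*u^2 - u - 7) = -10*u^5 - 24*u^4 - 17*u^3 - 40*u^2 - 48*u + 7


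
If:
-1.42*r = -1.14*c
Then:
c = 1.24561403508772*r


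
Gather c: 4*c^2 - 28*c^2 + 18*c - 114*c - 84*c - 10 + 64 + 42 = -24*c^2 - 180*c + 96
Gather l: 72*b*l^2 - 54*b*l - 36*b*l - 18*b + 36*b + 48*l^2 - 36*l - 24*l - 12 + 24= 18*b + l^2*(72*b + 48) + l*(-90*b - 60) + 12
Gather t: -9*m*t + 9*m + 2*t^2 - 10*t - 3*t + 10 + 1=9*m + 2*t^2 + t*(-9*m - 13) + 11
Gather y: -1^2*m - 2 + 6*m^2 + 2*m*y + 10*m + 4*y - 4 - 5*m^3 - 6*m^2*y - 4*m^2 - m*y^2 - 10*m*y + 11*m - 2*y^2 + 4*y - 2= -5*m^3 + 2*m^2 + 20*m + y^2*(-m - 2) + y*(-6*m^2 - 8*m + 8) - 8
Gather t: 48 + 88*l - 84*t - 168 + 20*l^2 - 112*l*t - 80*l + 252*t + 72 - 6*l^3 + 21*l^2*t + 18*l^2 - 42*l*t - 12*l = -6*l^3 + 38*l^2 - 4*l + t*(21*l^2 - 154*l + 168) - 48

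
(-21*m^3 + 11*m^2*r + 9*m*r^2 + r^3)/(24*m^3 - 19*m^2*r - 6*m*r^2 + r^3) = (7*m + r)/(-8*m + r)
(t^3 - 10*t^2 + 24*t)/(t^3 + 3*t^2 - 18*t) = (t^2 - 10*t + 24)/(t^2 + 3*t - 18)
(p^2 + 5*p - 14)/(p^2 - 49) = (p - 2)/(p - 7)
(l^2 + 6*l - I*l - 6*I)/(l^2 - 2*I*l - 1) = (l + 6)/(l - I)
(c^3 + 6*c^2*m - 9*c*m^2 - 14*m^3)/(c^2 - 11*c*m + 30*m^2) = (c^3 + 6*c^2*m - 9*c*m^2 - 14*m^3)/(c^2 - 11*c*m + 30*m^2)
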